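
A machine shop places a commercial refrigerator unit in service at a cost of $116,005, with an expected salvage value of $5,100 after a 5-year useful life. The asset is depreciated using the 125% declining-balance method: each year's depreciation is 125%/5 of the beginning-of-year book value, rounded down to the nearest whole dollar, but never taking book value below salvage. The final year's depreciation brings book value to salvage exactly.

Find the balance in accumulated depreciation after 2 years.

Depreciable base = $116,005 − $5,100 = $110,905.
Year 1: ⌊$116,005 × 125%/5⌋ = $29,001. Book value $87,004.
Year 2: ⌊$87,004 × 125%/5⌋ = $21,751. Book value $65,253.
Accumulated through year 2 = $116,005 − $65,253 = $50,752.

$50,752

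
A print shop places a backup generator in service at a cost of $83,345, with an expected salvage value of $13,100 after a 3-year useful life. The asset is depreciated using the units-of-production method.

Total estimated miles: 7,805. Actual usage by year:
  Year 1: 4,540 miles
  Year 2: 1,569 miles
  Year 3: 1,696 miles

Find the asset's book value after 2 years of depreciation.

$28,364

Depreciable base = $83,345 − $13,100 = $70,245.
Rate = $70,245 / 7,805 miles = $9 per mile.
Year 1: 4,540 × $9 = $40,860. Book value $42,485.
Year 2: 1,569 × $9 = $14,121. Book value $28,364.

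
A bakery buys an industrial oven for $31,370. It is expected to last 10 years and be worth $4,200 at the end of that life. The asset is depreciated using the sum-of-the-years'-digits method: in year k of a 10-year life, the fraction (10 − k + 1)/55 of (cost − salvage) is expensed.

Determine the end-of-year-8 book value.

$5,682

Depreciable base = $31,370 − $4,200 = $27,170.
Sum of the years' digits = 10+9+8+7+6+5+4+3+2+1 = 55.
Year 1: $27,170 × 10/55 = $4,940. Book value $26,430.
Year 2: $27,170 × 9/55 = $4,446. Book value $21,984.
Year 3: $27,170 × 8/55 = $3,952. Book value $18,032.
Year 4: $27,170 × 7/55 = $3,458. Book value $14,574.
Year 5: $27,170 × 6/55 = $2,964. Book value $11,610.
Year 6: $27,170 × 5/55 = $2,470. Book value $9,140.
Year 7: $27,170 × 4/55 = $1,976. Book value $7,164.
Year 8: $27,170 × 3/55 = $1,482. Book value $5,682.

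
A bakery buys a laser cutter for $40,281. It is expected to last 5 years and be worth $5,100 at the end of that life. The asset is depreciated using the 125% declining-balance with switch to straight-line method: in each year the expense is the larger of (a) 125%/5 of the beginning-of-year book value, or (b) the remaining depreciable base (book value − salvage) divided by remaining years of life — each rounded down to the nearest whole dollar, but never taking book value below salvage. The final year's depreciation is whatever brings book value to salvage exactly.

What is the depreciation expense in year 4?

Depreciable base = $40,281 − $5,100 = $35,181.
Year 1: DB = ⌊$40,281 × 125%/5⌋ = $10,070; SL = ⌊$35,181/5⌋ = $7,036 → take DB $10,070. Book value $30,211.
Year 2: DB = ⌊$30,211 × 125%/5⌋ = $7,552; SL = ⌊$25,111/4⌋ = $6,277 → take DB $7,552. Book value $22,659.
Year 3: DB = ⌊$22,659 × 125%/5⌋ = $5,664; SL = ⌊$17,559/3⌋ = $5,853 → take SL $5,853. Book value $16,806.
Year 4: DB = ⌊$16,806 × 125%/5⌋ = $4,201; SL = ⌊$11,706/2⌋ = $5,853 → take SL $5,853. Book value $10,953.

$5,853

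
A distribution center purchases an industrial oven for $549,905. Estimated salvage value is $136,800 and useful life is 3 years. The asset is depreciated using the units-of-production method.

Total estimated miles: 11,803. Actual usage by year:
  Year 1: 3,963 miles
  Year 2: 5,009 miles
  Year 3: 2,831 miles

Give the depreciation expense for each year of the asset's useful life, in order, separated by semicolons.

Depreciable base = $549,905 − $136,800 = $413,105.
Rate = $413,105 / 11,803 miles = $35 per mile.
Year 1: 3,963 × $35 = $138,705. Book value $411,200.
Year 2: 5,009 × $35 = $175,315. Book value $235,885.
Year 3: 2,831 × $35 = $99,085. Book value $136,800.

$138,705; $175,315; $99,085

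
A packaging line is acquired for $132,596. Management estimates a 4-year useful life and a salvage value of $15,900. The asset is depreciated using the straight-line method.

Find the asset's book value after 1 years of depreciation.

$103,422

Depreciable base = $132,596 − $15,900 = $116,696.
Annual expense = $116,696 / 4 = $29,174.
End of year 1: book value $103,422.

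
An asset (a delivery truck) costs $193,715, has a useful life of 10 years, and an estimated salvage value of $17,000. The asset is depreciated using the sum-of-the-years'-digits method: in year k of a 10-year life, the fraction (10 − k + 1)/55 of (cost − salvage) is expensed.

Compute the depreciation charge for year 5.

$19,278

Depreciable base = $193,715 − $17,000 = $176,715.
Sum of the years' digits = 10+9+8+7+6+5+4+3+2+1 = 55.
Year 1: $176,715 × 10/55 = $32,130. Book value $161,585.
Year 2: $176,715 × 9/55 = $28,917. Book value $132,668.
Year 3: $176,715 × 8/55 = $25,704. Book value $106,964.
Year 4: $176,715 × 7/55 = $22,491. Book value $84,473.
Year 5: $176,715 × 6/55 = $19,278. Book value $65,195.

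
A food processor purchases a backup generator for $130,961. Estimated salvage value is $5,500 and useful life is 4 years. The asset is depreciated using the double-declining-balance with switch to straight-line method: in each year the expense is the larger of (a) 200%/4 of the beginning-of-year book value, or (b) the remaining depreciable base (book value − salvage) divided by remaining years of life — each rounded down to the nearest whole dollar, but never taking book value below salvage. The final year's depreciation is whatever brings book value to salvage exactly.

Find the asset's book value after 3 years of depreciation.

$16,371

Depreciable base = $130,961 − $5,500 = $125,461.
Year 1: DB = ⌊$130,961 × 200%/4⌋ = $65,480; SL = ⌊$125,461/4⌋ = $31,365 → take DB $65,480. Book value $65,481.
Year 2: DB = ⌊$65,481 × 200%/4⌋ = $32,740; SL = ⌊$59,981/3⌋ = $19,993 → take DB $32,740. Book value $32,741.
Year 3: DB = ⌊$32,741 × 200%/4⌋ = $16,370; SL = ⌊$27,241/2⌋ = $13,620 → take DB $16,370. Book value $16,371.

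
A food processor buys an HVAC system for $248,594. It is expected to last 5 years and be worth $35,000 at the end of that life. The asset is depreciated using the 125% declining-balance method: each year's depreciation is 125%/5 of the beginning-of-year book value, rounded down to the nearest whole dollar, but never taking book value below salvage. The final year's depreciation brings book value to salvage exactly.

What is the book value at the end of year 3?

Depreciable base = $248,594 − $35,000 = $213,594.
Year 1: ⌊$248,594 × 125%/5⌋ = $62,148. Book value $186,446.
Year 2: ⌊$186,446 × 125%/5⌋ = $46,611. Book value $139,835.
Year 3: ⌊$139,835 × 125%/5⌋ = $34,958. Book value $104,877.

$104,877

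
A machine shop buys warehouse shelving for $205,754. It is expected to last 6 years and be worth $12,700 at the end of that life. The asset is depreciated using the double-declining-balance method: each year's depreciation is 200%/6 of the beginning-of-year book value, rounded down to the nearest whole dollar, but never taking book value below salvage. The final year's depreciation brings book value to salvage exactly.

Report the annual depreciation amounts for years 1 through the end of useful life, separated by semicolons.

$68,584; $45,723; $30,482; $20,321; $13,548; $14,396

Depreciable base = $205,754 − $12,700 = $193,054.
Year 1: ⌊$205,754 × 200%/6⌋ = $68,584. Book value $137,170.
Year 2: ⌊$137,170 × 200%/6⌋ = $45,723. Book value $91,447.
Year 3: ⌊$91,447 × 200%/6⌋ = $30,482. Book value $60,965.
Year 4: ⌊$60,965 × 200%/6⌋ = $20,321. Book value $40,644.
Year 5: ⌊$40,644 × 200%/6⌋ = $13,548. Book value $27,096.
Year 6 (final): $27,096 − $12,700 = $14,396. Book value $12,700.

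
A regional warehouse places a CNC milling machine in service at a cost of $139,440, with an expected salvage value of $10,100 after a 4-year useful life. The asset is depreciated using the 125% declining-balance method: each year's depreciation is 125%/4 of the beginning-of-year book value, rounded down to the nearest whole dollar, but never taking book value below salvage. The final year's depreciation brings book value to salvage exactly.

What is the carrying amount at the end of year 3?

$45,312

Depreciable base = $139,440 − $10,100 = $129,340.
Year 1: ⌊$139,440 × 125%/4⌋ = $43,575. Book value $95,865.
Year 2: ⌊$95,865 × 125%/4⌋ = $29,957. Book value $65,908.
Year 3: ⌊$65,908 × 125%/4⌋ = $20,596. Book value $45,312.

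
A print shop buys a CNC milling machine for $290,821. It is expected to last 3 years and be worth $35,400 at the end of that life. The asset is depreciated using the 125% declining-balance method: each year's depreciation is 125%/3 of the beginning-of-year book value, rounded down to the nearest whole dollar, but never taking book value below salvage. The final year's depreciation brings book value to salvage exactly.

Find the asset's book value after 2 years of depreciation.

Depreciable base = $290,821 − $35,400 = $255,421.
Year 1: ⌊$290,821 × 125%/3⌋ = $121,175. Book value $169,646.
Year 2: ⌊$169,646 × 125%/3⌋ = $70,685. Book value $98,961.

$98,961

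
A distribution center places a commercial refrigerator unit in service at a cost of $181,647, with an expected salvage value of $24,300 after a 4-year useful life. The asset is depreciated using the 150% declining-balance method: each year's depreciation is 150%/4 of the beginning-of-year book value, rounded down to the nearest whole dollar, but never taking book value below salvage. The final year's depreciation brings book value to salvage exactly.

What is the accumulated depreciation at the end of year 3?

Depreciable base = $181,647 − $24,300 = $157,347.
Year 1: ⌊$181,647 × 150%/4⌋ = $68,117. Book value $113,530.
Year 2: ⌊$113,530 × 150%/4⌋ = $42,573. Book value $70,957.
Year 3: ⌊$70,957 × 150%/4⌋ = $26,608. Book value $44,349.
Accumulated through year 3 = $181,647 − $44,349 = $137,298.

$137,298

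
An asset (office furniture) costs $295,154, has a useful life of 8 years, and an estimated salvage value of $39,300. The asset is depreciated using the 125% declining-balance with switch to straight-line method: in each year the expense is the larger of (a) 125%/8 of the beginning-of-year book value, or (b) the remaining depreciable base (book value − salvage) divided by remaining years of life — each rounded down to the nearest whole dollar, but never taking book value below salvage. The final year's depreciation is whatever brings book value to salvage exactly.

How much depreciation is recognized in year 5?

$27,572

Depreciable base = $295,154 − $39,300 = $255,854.
Year 1: DB = ⌊$295,154 × 125%/8⌋ = $46,117; SL = ⌊$255,854/8⌋ = $31,981 → take DB $46,117. Book value $249,037.
Year 2: DB = ⌊$249,037 × 125%/8⌋ = $38,912; SL = ⌊$209,737/7⌋ = $29,962 → take DB $38,912. Book value $210,125.
Year 3: DB = ⌊$210,125 × 125%/8⌋ = $32,832; SL = ⌊$170,825/6⌋ = $28,470 → take DB $32,832. Book value $177,293.
Year 4: DB = ⌊$177,293 × 125%/8⌋ = $27,702; SL = ⌊$137,993/5⌋ = $27,598 → take DB $27,702. Book value $149,591.
Year 5: DB = ⌊$149,591 × 125%/8⌋ = $23,373; SL = ⌊$110,291/4⌋ = $27,572 → take SL $27,572. Book value $122,019.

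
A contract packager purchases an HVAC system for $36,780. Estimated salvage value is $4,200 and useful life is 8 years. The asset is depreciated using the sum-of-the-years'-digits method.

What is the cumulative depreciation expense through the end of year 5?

$27,150

Depreciable base = $36,780 − $4,200 = $32,580.
Sum of the years' digits = 8+7+6+5+4+3+2+1 = 36.
Year 1: $32,580 × 8/36 = $7,240. Book value $29,540.
Year 2: $32,580 × 7/36 = $6,335. Book value $23,205.
Year 3: $32,580 × 6/36 = $5,430. Book value $17,775.
Year 4: $32,580 × 5/36 = $4,525. Book value $13,250.
Year 5: $32,580 × 4/36 = $3,620. Book value $9,630.
Accumulated through year 5 = $36,780 − $9,630 = $27,150.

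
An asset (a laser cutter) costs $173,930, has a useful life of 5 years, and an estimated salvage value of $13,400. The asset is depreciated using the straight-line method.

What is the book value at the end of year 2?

$109,718

Depreciable base = $173,930 − $13,400 = $160,530.
Annual expense = $160,530 / 5 = $32,106.
End of year 1: book value $141,824.
End of year 2: book value $109,718.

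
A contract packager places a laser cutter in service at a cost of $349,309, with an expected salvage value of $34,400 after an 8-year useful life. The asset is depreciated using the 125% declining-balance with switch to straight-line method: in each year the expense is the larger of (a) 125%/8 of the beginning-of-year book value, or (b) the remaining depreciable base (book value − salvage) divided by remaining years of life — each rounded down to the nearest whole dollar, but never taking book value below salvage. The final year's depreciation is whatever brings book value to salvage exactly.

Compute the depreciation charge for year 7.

Depreciable base = $349,309 − $34,400 = $314,909.
Year 1: DB = ⌊$349,309 × 125%/8⌋ = $54,579; SL = ⌊$314,909/8⌋ = $39,363 → take DB $54,579. Book value $294,730.
Year 2: DB = ⌊$294,730 × 125%/8⌋ = $46,051; SL = ⌊$260,330/7⌋ = $37,190 → take DB $46,051. Book value $248,679.
Year 3: DB = ⌊$248,679 × 125%/8⌋ = $38,856; SL = ⌊$214,279/6⌋ = $35,713 → take DB $38,856. Book value $209,823.
Year 4: DB = ⌊$209,823 × 125%/8⌋ = $32,784; SL = ⌊$175,423/5⌋ = $35,084 → take SL $35,084. Book value $174,739.
Year 5: DB = ⌊$174,739 × 125%/8⌋ = $27,302; SL = ⌊$140,339/4⌋ = $35,084 → take SL $35,084. Book value $139,655.
Year 6: DB = ⌊$139,655 × 125%/8⌋ = $21,821; SL = ⌊$105,255/3⌋ = $35,085 → take SL $35,085. Book value $104,570.
Year 7: DB = ⌊$104,570 × 125%/8⌋ = $16,339; SL = ⌊$70,170/2⌋ = $35,085 → take SL $35,085. Book value $69,485.

$35,085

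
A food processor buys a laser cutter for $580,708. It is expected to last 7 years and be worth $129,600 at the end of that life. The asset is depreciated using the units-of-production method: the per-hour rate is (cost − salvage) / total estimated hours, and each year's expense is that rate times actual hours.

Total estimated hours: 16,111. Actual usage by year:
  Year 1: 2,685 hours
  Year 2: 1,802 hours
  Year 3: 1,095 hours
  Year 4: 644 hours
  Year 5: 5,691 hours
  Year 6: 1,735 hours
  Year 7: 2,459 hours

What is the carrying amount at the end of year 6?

Depreciable base = $580,708 − $129,600 = $451,108.
Rate = $451,108 / 16,111 hours = $28 per hour.
Year 1: 2,685 × $28 = $75,180. Book value $505,528.
Year 2: 1,802 × $28 = $50,456. Book value $455,072.
Year 3: 1,095 × $28 = $30,660. Book value $424,412.
Year 4: 644 × $28 = $18,032. Book value $406,380.
Year 5: 5,691 × $28 = $159,348. Book value $247,032.
Year 6: 1,735 × $28 = $48,580. Book value $198,452.

$198,452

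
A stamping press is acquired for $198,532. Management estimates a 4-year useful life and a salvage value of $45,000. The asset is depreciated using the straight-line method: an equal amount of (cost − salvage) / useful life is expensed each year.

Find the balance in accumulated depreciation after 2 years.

Depreciable base = $198,532 − $45,000 = $153,532.
Annual expense = $153,532 / 4 = $38,383.
End of year 1: book value $160,149.
End of year 2: book value $121,766.
Accumulated through year 2 = $198,532 − $121,766 = $76,766.

$76,766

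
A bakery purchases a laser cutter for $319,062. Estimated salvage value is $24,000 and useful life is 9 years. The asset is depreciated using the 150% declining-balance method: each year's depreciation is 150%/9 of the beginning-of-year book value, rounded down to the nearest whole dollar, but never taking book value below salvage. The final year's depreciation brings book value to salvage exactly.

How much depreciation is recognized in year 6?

$21,370

Depreciable base = $319,062 − $24,000 = $295,062.
Year 1: ⌊$319,062 × 150%/9⌋ = $53,177. Book value $265,885.
Year 2: ⌊$265,885 × 150%/9⌋ = $44,314. Book value $221,571.
Year 3: ⌊$221,571 × 150%/9⌋ = $36,928. Book value $184,643.
Year 4: ⌊$184,643 × 150%/9⌋ = $30,773. Book value $153,870.
Year 5: ⌊$153,870 × 150%/9⌋ = $25,645. Book value $128,225.
Year 6: ⌊$128,225 × 150%/9⌋ = $21,370. Book value $106,855.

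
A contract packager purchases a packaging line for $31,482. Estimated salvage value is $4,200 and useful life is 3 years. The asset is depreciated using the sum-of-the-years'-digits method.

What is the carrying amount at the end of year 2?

Depreciable base = $31,482 − $4,200 = $27,282.
Sum of the years' digits = 3+2+1 = 6.
Year 1: $27,282 × 3/6 = $13,641. Book value $17,841.
Year 2: $27,282 × 2/6 = $9,094. Book value $8,747.

$8,747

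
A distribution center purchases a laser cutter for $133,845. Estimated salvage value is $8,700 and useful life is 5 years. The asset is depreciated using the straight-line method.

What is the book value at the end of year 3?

Depreciable base = $133,845 − $8,700 = $125,145.
Annual expense = $125,145 / 5 = $25,029.
End of year 1: book value $108,816.
End of year 2: book value $83,787.
End of year 3: book value $58,758.

$58,758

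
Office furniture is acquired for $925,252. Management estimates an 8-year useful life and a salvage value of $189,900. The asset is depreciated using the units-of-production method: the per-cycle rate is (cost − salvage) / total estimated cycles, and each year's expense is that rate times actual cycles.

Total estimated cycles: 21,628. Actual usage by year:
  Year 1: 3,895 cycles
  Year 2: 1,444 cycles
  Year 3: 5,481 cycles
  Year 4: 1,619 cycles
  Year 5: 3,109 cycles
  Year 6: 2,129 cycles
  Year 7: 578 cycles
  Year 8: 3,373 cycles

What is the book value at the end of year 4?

$502,326

Depreciable base = $925,252 − $189,900 = $735,352.
Rate = $735,352 / 21,628 cycles = $34 per cycle.
Year 1: 3,895 × $34 = $132,430. Book value $792,822.
Year 2: 1,444 × $34 = $49,096. Book value $743,726.
Year 3: 5,481 × $34 = $186,354. Book value $557,372.
Year 4: 1,619 × $34 = $55,046. Book value $502,326.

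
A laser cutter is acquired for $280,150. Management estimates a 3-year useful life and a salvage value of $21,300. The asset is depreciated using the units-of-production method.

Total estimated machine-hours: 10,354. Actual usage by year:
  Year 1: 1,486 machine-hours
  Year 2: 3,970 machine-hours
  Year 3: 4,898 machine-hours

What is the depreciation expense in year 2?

$99,250

Depreciable base = $280,150 − $21,300 = $258,850.
Rate = $258,850 / 10,354 machine-hours = $25 per machine-hour.
Year 1: 1,486 × $25 = $37,150. Book value $243,000.
Year 2: 3,970 × $25 = $99,250. Book value $143,750.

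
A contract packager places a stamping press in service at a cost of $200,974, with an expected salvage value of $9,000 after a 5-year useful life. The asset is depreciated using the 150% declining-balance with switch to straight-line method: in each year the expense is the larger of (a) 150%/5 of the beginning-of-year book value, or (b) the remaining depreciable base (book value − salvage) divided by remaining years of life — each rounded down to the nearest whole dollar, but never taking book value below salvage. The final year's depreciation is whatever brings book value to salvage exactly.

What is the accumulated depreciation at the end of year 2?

Depreciable base = $200,974 − $9,000 = $191,974.
Year 1: DB = ⌊$200,974 × 150%/5⌋ = $60,292; SL = ⌊$191,974/5⌋ = $38,394 → take DB $60,292. Book value $140,682.
Year 2: DB = ⌊$140,682 × 150%/5⌋ = $42,204; SL = ⌊$131,682/4⌋ = $32,920 → take DB $42,204. Book value $98,478.
Accumulated through year 2 = $200,974 − $98,478 = $102,496.

$102,496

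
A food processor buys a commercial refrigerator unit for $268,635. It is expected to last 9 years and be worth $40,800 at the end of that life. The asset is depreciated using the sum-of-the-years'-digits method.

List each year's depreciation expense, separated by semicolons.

$45,567; $40,504; $35,441; $30,378; $25,315; $20,252; $15,189; $10,126; $5,063

Depreciable base = $268,635 − $40,800 = $227,835.
Sum of the years' digits = 9+8+7+6+5+4+3+2+1 = 45.
Year 1: $227,835 × 9/45 = $45,567. Book value $223,068.
Year 2: $227,835 × 8/45 = $40,504. Book value $182,564.
Year 3: $227,835 × 7/45 = $35,441. Book value $147,123.
Year 4: $227,835 × 6/45 = $30,378. Book value $116,745.
Year 5: $227,835 × 5/45 = $25,315. Book value $91,430.
Year 6: $227,835 × 4/45 = $20,252. Book value $71,178.
Year 7: $227,835 × 3/45 = $15,189. Book value $55,989.
Year 8: $227,835 × 2/45 = $10,126. Book value $45,863.
Year 9: $227,835 × 1/45 = $5,063. Book value $40,800.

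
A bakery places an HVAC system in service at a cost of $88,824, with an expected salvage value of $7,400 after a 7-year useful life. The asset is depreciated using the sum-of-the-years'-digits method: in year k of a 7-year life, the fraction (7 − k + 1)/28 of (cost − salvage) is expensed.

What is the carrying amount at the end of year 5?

$16,124

Depreciable base = $88,824 − $7,400 = $81,424.
Sum of the years' digits = 7+6+5+4+3+2+1 = 28.
Year 1: $81,424 × 7/28 = $20,356. Book value $68,468.
Year 2: $81,424 × 6/28 = $17,448. Book value $51,020.
Year 3: $81,424 × 5/28 = $14,540. Book value $36,480.
Year 4: $81,424 × 4/28 = $11,632. Book value $24,848.
Year 5: $81,424 × 3/28 = $8,724. Book value $16,124.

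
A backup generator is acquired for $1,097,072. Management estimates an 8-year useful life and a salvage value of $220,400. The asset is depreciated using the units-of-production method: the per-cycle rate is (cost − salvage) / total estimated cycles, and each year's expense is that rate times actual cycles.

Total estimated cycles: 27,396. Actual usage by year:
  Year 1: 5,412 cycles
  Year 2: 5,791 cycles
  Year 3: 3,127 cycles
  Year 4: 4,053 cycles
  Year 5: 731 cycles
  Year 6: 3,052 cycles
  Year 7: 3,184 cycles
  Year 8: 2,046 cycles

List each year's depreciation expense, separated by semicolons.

$173,184; $185,312; $100,064; $129,696; $23,392; $97,664; $101,888; $65,472

Depreciable base = $1,097,072 − $220,400 = $876,672.
Rate = $876,672 / 27,396 cycles = $32 per cycle.
Year 1: 5,412 × $32 = $173,184. Book value $923,888.
Year 2: 5,791 × $32 = $185,312. Book value $738,576.
Year 3: 3,127 × $32 = $100,064. Book value $638,512.
Year 4: 4,053 × $32 = $129,696. Book value $508,816.
Year 5: 731 × $32 = $23,392. Book value $485,424.
Year 6: 3,052 × $32 = $97,664. Book value $387,760.
Year 7: 3,184 × $32 = $101,888. Book value $285,872.
Year 8: 2,046 × $32 = $65,472. Book value $220,400.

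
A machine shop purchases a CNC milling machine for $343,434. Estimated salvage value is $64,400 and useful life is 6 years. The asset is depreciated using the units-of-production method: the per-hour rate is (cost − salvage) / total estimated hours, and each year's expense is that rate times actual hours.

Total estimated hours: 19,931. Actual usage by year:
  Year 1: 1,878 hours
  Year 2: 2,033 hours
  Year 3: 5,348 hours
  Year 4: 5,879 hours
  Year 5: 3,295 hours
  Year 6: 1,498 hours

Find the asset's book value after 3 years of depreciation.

Depreciable base = $343,434 − $64,400 = $279,034.
Rate = $279,034 / 19,931 hours = $14 per hour.
Year 1: 1,878 × $14 = $26,292. Book value $317,142.
Year 2: 2,033 × $14 = $28,462. Book value $288,680.
Year 3: 5,348 × $14 = $74,872. Book value $213,808.

$213,808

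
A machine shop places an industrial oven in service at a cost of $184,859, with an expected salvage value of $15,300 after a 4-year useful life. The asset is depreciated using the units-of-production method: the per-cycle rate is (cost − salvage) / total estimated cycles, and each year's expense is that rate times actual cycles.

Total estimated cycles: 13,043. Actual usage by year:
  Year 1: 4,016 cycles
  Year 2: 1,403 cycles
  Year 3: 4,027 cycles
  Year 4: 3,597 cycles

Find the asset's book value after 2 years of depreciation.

Depreciable base = $184,859 − $15,300 = $169,559.
Rate = $169,559 / 13,043 cycles = $13 per cycle.
Year 1: 4,016 × $13 = $52,208. Book value $132,651.
Year 2: 1,403 × $13 = $18,239. Book value $114,412.

$114,412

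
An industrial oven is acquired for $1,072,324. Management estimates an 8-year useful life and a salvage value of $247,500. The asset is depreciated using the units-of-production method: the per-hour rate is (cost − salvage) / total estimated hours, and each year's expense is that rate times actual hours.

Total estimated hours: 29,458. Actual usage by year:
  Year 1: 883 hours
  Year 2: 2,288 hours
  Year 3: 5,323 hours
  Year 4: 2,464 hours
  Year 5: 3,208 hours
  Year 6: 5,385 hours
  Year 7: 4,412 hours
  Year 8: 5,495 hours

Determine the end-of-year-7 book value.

Depreciable base = $1,072,324 − $247,500 = $824,824.
Rate = $824,824 / 29,458 hours = $28 per hour.
Year 1: 883 × $28 = $24,724. Book value $1,047,600.
Year 2: 2,288 × $28 = $64,064. Book value $983,536.
Year 3: 5,323 × $28 = $149,044. Book value $834,492.
Year 4: 2,464 × $28 = $68,992. Book value $765,500.
Year 5: 3,208 × $28 = $89,824. Book value $675,676.
Year 6: 5,385 × $28 = $150,780. Book value $524,896.
Year 7: 4,412 × $28 = $123,536. Book value $401,360.

$401,360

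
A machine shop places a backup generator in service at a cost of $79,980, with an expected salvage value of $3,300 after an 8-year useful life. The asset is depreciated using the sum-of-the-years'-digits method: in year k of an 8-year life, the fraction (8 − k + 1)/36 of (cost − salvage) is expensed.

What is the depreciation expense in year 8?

$2,130

Depreciable base = $79,980 − $3,300 = $76,680.
Sum of the years' digits = 8+7+6+5+4+3+2+1 = 36.
Year 1: $76,680 × 8/36 = $17,040. Book value $62,940.
Year 2: $76,680 × 7/36 = $14,910. Book value $48,030.
Year 3: $76,680 × 6/36 = $12,780. Book value $35,250.
Year 4: $76,680 × 5/36 = $10,650. Book value $24,600.
Year 5: $76,680 × 4/36 = $8,520. Book value $16,080.
Year 6: $76,680 × 3/36 = $6,390. Book value $9,690.
Year 7: $76,680 × 2/36 = $4,260. Book value $5,430.
Year 8: $76,680 × 1/36 = $2,130. Book value $3,300.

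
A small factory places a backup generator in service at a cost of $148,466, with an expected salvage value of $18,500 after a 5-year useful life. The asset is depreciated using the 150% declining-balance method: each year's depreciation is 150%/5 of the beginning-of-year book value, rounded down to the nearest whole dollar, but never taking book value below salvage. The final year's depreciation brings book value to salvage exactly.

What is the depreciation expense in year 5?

Depreciable base = $148,466 − $18,500 = $129,966.
Year 1: ⌊$148,466 × 150%/5⌋ = $44,539. Book value $103,927.
Year 2: ⌊$103,927 × 150%/5⌋ = $31,178. Book value $72,749.
Year 3: ⌊$72,749 × 150%/5⌋ = $21,824. Book value $50,925.
Year 4: ⌊$50,925 × 150%/5⌋ = $15,277. Book value $35,648.
Year 5 (final): $35,648 − $18,500 = $17,148. Book value $18,500.

$17,148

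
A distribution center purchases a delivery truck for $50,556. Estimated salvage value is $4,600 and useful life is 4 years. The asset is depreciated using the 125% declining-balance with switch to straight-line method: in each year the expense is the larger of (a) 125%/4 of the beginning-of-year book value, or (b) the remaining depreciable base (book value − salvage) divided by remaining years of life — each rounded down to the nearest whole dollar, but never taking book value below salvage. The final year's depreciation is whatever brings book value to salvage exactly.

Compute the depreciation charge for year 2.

$10,861

Depreciable base = $50,556 − $4,600 = $45,956.
Year 1: DB = ⌊$50,556 × 125%/4⌋ = $15,798; SL = ⌊$45,956/4⌋ = $11,489 → take DB $15,798. Book value $34,758.
Year 2: DB = ⌊$34,758 × 125%/4⌋ = $10,861; SL = ⌊$30,158/3⌋ = $10,052 → take DB $10,861. Book value $23,897.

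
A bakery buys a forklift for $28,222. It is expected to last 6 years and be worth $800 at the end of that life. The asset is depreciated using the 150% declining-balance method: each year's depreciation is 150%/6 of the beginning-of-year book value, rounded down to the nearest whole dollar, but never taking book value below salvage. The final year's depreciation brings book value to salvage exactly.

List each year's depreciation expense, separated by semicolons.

Depreciable base = $28,222 − $800 = $27,422.
Year 1: ⌊$28,222 × 150%/6⌋ = $7,055. Book value $21,167.
Year 2: ⌊$21,167 × 150%/6⌋ = $5,291. Book value $15,876.
Year 3: ⌊$15,876 × 150%/6⌋ = $3,969. Book value $11,907.
Year 4: ⌊$11,907 × 150%/6⌋ = $2,976. Book value $8,931.
Year 5: ⌊$8,931 × 150%/6⌋ = $2,232. Book value $6,699.
Year 6 (final): $6,699 − $800 = $5,899. Book value $800.

$7,055; $5,291; $3,969; $2,976; $2,232; $5,899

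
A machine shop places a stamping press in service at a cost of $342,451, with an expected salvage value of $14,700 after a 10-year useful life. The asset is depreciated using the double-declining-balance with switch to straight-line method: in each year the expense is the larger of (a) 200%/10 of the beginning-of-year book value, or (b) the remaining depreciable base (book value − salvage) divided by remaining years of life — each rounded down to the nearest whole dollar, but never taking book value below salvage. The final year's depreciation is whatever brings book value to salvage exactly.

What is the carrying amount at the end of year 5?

Depreciable base = $342,451 − $14,700 = $327,751.
Year 1: DB = ⌊$342,451 × 200%/10⌋ = $68,490; SL = ⌊$327,751/10⌋ = $32,775 → take DB $68,490. Book value $273,961.
Year 2: DB = ⌊$273,961 × 200%/10⌋ = $54,792; SL = ⌊$259,261/9⌋ = $28,806 → take DB $54,792. Book value $219,169.
Year 3: DB = ⌊$219,169 × 200%/10⌋ = $43,833; SL = ⌊$204,469/8⌋ = $25,558 → take DB $43,833. Book value $175,336.
Year 4: DB = ⌊$175,336 × 200%/10⌋ = $35,067; SL = ⌊$160,636/7⌋ = $22,948 → take DB $35,067. Book value $140,269.
Year 5: DB = ⌊$140,269 × 200%/10⌋ = $28,053; SL = ⌊$125,569/6⌋ = $20,928 → take DB $28,053. Book value $112,216.

$112,216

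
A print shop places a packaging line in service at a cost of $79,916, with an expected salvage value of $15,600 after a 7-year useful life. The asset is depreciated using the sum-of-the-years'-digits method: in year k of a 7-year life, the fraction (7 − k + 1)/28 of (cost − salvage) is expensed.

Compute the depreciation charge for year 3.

$11,485

Depreciable base = $79,916 − $15,600 = $64,316.
Sum of the years' digits = 7+6+5+4+3+2+1 = 28.
Year 1: $64,316 × 7/28 = $16,079. Book value $63,837.
Year 2: $64,316 × 6/28 = $13,782. Book value $50,055.
Year 3: $64,316 × 5/28 = $11,485. Book value $38,570.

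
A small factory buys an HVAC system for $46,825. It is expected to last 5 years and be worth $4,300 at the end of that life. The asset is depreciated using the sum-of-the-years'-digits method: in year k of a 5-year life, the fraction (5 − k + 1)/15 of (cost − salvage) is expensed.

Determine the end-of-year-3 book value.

Depreciable base = $46,825 − $4,300 = $42,525.
Sum of the years' digits = 5+4+3+2+1 = 15.
Year 1: $42,525 × 5/15 = $14,175. Book value $32,650.
Year 2: $42,525 × 4/15 = $11,340. Book value $21,310.
Year 3: $42,525 × 3/15 = $8,505. Book value $12,805.

$12,805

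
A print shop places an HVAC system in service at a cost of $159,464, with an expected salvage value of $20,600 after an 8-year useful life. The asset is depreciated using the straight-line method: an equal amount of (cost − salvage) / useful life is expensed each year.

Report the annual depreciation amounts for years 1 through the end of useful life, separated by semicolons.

$17,358; $17,358; $17,358; $17,358; $17,358; $17,358; $17,358; $17,358

Depreciable base = $159,464 − $20,600 = $138,864.
Annual expense = $138,864 / 8 = $17,358.
End of year 1: book value $142,106.
End of year 2: book value $124,748.
End of year 3: book value $107,390.
End of year 4: book value $90,032.
End of year 5: book value $72,674.
End of year 6: book value $55,316.
End of year 7: book value $37,958.
End of year 8: book value $20,600.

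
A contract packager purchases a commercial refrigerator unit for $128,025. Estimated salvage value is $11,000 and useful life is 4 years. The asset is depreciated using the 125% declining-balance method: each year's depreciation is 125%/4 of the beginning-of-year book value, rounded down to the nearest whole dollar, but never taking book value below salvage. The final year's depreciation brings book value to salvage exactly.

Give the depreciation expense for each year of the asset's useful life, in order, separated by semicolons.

$40,007; $27,505; $18,910; $30,603

Depreciable base = $128,025 − $11,000 = $117,025.
Year 1: ⌊$128,025 × 125%/4⌋ = $40,007. Book value $88,018.
Year 2: ⌊$88,018 × 125%/4⌋ = $27,505. Book value $60,513.
Year 3: ⌊$60,513 × 125%/4⌋ = $18,910. Book value $41,603.
Year 4 (final): $41,603 − $11,000 = $30,603. Book value $11,000.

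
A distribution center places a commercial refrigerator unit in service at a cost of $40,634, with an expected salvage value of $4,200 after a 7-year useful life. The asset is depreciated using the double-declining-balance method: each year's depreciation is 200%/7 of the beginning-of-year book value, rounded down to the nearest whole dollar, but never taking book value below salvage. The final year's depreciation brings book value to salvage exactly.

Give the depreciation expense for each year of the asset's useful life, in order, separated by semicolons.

Depreciable base = $40,634 − $4,200 = $36,434.
Year 1: ⌊$40,634 × 200%/7⌋ = $11,609. Book value $29,025.
Year 2: ⌊$29,025 × 200%/7⌋ = $8,292. Book value $20,733.
Year 3: ⌊$20,733 × 200%/7⌋ = $5,923. Book value $14,810.
Year 4: ⌊$14,810 × 200%/7⌋ = $4,231. Book value $10,579.
Year 5: ⌊$10,579 × 200%/7⌋ = $3,022. Book value $7,557.
Year 6: ⌊$7,557 × 200%/7⌋ = $2,159. Book value $5,398.
Year 7 (final): $5,398 − $4,200 = $1,198. Book value $4,200.

$11,609; $8,292; $5,923; $4,231; $3,022; $2,159; $1,198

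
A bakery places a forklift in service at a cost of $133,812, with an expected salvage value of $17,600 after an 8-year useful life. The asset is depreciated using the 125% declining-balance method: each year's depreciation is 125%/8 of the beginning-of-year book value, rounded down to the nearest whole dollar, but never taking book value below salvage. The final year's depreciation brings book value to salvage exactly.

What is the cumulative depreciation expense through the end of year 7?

$93,073

Depreciable base = $133,812 − $17,600 = $116,212.
Year 1: ⌊$133,812 × 125%/8⌋ = $20,908. Book value $112,904.
Year 2: ⌊$112,904 × 125%/8⌋ = $17,641. Book value $95,263.
Year 3: ⌊$95,263 × 125%/8⌋ = $14,884. Book value $80,379.
Year 4: ⌊$80,379 × 125%/8⌋ = $12,559. Book value $67,820.
Year 5: ⌊$67,820 × 125%/8⌋ = $10,596. Book value $57,224.
Year 6: ⌊$57,224 × 125%/8⌋ = $8,941. Book value $48,283.
Year 7: ⌊$48,283 × 125%/8⌋ = $7,544. Book value $40,739.
Accumulated through year 7 = $133,812 − $40,739 = $93,073.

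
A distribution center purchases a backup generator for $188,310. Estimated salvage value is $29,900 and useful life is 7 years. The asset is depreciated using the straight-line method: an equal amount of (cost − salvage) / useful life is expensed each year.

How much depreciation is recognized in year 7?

$22,630

Depreciable base = $188,310 − $29,900 = $158,410.
Annual expense = $158,410 / 7 = $22,630.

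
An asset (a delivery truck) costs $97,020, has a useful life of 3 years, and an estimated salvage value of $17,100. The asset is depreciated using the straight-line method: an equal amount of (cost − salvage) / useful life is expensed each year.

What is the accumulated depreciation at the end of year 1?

Depreciable base = $97,020 − $17,100 = $79,920.
Annual expense = $79,920 / 3 = $26,640.
End of year 1: book value $70,380.
Accumulated through year 1 = $97,020 − $70,380 = $26,640.

$26,640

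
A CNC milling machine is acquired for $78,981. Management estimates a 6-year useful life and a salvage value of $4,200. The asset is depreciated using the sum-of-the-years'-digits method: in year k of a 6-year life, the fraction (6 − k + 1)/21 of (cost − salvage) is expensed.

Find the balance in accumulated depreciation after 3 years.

$53,415

Depreciable base = $78,981 − $4,200 = $74,781.
Sum of the years' digits = 6+5+4+3+2+1 = 21.
Year 1: $74,781 × 6/21 = $21,366. Book value $57,615.
Year 2: $74,781 × 5/21 = $17,805. Book value $39,810.
Year 3: $74,781 × 4/21 = $14,244. Book value $25,566.
Accumulated through year 3 = $78,981 − $25,566 = $53,415.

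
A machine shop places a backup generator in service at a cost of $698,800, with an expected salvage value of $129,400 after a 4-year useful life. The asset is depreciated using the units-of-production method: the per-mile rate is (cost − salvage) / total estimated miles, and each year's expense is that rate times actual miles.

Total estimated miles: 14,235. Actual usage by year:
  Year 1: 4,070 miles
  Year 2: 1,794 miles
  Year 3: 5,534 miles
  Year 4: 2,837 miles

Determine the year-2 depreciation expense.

$71,760

Depreciable base = $698,800 − $129,400 = $569,400.
Rate = $569,400 / 14,235 miles = $40 per mile.
Year 1: 4,070 × $40 = $162,800. Book value $536,000.
Year 2: 1,794 × $40 = $71,760. Book value $464,240.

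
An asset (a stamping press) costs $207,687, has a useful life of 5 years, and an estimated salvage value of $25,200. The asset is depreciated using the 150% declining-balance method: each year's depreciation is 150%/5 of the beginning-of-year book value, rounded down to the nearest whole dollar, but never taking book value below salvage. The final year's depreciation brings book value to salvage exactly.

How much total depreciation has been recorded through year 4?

Depreciable base = $207,687 − $25,200 = $182,487.
Year 1: ⌊$207,687 × 150%/5⌋ = $62,306. Book value $145,381.
Year 2: ⌊$145,381 × 150%/5⌋ = $43,614. Book value $101,767.
Year 3: ⌊$101,767 × 150%/5⌋ = $30,530. Book value $71,237.
Year 4: ⌊$71,237 × 150%/5⌋ = $21,371. Book value $49,866.
Accumulated through year 4 = $207,687 − $49,866 = $157,821.

$157,821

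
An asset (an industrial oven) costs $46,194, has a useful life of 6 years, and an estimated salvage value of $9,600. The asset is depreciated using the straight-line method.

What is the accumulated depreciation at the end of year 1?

Depreciable base = $46,194 − $9,600 = $36,594.
Annual expense = $36,594 / 6 = $6,099.
End of year 1: book value $40,095.
Accumulated through year 1 = $46,194 − $40,095 = $6,099.

$6,099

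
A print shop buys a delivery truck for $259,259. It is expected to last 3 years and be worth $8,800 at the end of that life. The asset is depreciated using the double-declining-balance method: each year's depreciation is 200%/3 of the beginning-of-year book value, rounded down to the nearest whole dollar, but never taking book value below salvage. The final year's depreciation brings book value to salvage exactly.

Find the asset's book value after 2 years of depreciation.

$28,807

Depreciable base = $259,259 − $8,800 = $250,459.
Year 1: ⌊$259,259 × 200%/3⌋ = $172,839. Book value $86,420.
Year 2: ⌊$86,420 × 200%/3⌋ = $57,613. Book value $28,807.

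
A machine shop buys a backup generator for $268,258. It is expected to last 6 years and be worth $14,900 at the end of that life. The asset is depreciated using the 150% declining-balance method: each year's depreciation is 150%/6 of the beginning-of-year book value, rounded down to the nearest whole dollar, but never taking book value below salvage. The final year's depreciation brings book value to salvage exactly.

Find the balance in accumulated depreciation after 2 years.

$117,362

Depreciable base = $268,258 − $14,900 = $253,358.
Year 1: ⌊$268,258 × 150%/6⌋ = $67,064. Book value $201,194.
Year 2: ⌊$201,194 × 150%/6⌋ = $50,298. Book value $150,896.
Accumulated through year 2 = $268,258 − $150,896 = $117,362.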